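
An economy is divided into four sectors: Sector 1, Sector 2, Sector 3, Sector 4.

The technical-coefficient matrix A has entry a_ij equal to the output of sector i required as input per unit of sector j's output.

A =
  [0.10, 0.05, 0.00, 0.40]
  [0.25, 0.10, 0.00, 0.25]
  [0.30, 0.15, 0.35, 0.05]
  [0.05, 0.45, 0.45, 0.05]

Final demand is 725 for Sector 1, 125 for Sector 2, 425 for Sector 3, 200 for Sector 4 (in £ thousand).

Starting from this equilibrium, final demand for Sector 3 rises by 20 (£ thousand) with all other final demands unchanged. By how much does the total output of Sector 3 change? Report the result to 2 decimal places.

Δx_3 = 40.17

I − A =
  [   0.90    -0.05     0.00    -0.40]
  [  -0.25     0.90     0.00    -0.25]
  [  -0.30    -0.15     0.65    -0.05]
  [  -0.05    -0.45    -0.45     0.95]
Compute the cofactors C_ij = (−1)^(i+j)·(3×3 minor ij) of I−A; the adjugate is their transpose:
adj(I−A) = Cᵀ =
  [ 0.445500   0.173750   0.167625   0.242125]
  [ 0.190625   0.468500   0.146250   0.211250]
  [ 0.268125   0.213875   0.592750   0.200375]
  [ 0.240750   0.332375   0.358875   0.518375]
det(I−A) = Σ_j (I−A)_1j·C_1j = (0.90)(0.445500) + (-0.05)(0.190625) + (0.00)(0.268125) + (-0.40)(0.240750) = 0.29511875
(I − A)⁻¹ = adj(I−A) / det(I−A) ≈
  [   1.5096     0.5887     0.5680     0.8204]
  [   0.6459     1.5875     0.4956     0.7158]
  [   0.9085     0.7247     2.0085     0.6790]
  [   0.8158     1.1262     1.2160     1.7565]
Δx = (I − A)⁻¹ Δd with Δd having +20 in the Sector 3 component and 0 elsewhere.
So Δx_3 = L_33 · (+20), where L_33 = adj(I−A)_33 / det(I−A) = 0.592750 / 0.29511875.
Δx_3 = 0.592750 × (+20) / 0.29511875 = 11.855 / 0.29511875 ≈ 40.17.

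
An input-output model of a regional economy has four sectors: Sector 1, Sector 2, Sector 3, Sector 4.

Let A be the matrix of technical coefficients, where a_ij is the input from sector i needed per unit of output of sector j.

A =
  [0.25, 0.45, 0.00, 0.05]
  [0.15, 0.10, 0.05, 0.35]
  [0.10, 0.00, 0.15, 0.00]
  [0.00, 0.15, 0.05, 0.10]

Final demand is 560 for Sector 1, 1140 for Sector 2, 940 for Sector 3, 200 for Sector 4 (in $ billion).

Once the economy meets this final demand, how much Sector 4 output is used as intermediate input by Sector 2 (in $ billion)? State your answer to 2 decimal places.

z_42 = 285.06

I − A =
  [   0.75    -0.45     0.00    -0.05]
  [  -0.15     0.90    -0.05    -0.35]
  [  -0.10     0.00     0.85     0.00]
  [   0.00    -0.15    -0.05     0.90]
Compute the cofactors C_ij = (−1)^(i+j)·(3×3 minor ij) of I−A; the adjugate is their transpose:
adj(I−A) = Cᵀ =
  [ 0.643875   0.350625   0.030750   0.172125]
  [ 0.121000   0.573500   0.047250   0.229750]
  [ 0.075750   0.041250   0.506250   0.020250]
  [ 0.024375   0.097875   0.036000   0.514125]
det(I−A) = Σ_j (I−A)_1j·C_1j = (0.75)(0.643875) + (-0.45)(0.121000) + (0.00)(0.075750) + (-0.05)(0.024375) = 0.4272375
(I − A)⁻¹ = adj(I−A) / det(I−A) ≈
  [   1.5071     0.8207     0.0720     0.4029]
  [   0.2832     1.3423     0.1106     0.5378]
  [   0.1773     0.0966     1.1849     0.0474]
  [   0.0571     0.2291     0.0843     1.2034]
First solve x = (I − A)⁻¹ d = adj(I−A)·d / det(I−A); in particular x_2 = (0.121000·560 + 0.573500·1140 + 0.047250·940 + 0.229750·200) / 0.4272375 = 811.915 / 0.4272375 ≈ 1900.3833.
Intermediate flow from 4 to 2: z_42 = a_42 · x_2 = 0.15 × 811.915 / 0.4272375 = 121.78725 / 0.4272375 ≈ 285.06.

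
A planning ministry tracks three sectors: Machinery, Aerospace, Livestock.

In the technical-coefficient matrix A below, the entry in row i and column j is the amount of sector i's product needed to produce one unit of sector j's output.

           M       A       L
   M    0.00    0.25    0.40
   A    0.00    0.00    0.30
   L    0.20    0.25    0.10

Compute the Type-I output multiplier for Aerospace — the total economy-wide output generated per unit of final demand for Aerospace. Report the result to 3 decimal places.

m_A = 1.979

I − A =
  [   1.00    -0.25    -0.40]
  [   0.00     1.00    -0.30]
  [  -0.20    -0.25     0.90]
Cofactors of I−A, C_ij = (−1)^(i+j)·(minor ij) (rows/columns in the sector order above):
  C_11 = (1.00)(0.90) − (-0.30)(-0.25) = 0.8250
  C_12 = −[(0.00)(0.90) − (-0.30)(-0.20)] = 0.0600
  C_13 = (0.00)(-0.25) − (1.00)(-0.20) = 0.2000
  C_21 = −[(-0.25)(0.90) − (-0.40)(-0.25)] = 0.3250
  C_22 = (1.00)(0.90) − (-0.40)(-0.20) = 0.8200
  C_23 = −[(1.00)(-0.25) − (-0.25)(-0.20)] = 0.3000
  C_31 = (-0.25)(-0.30) − (-0.40)(1.00) = 0.4750
  C_32 = −[(1.00)(-0.30) − (-0.40)(0.00)] = 0.3000
  C_33 = (1.00)(1.00) − (-0.25)(0.00) = 1.0000
det(I−A) = Σ_j (I−A)_1j·C_1j = (1.00)(0.8250) + (-0.25)(0.0600) + (-0.40)(0.2000) = 0.7300
adj(I−A) = Cᵀ =
  [ 0.8250   0.3250   0.4750]
  [ 0.0600   0.8200   0.3000]
  [ 0.2000   0.3000   1.0000]
(I − A)⁻¹ = adj(I−A) / det(I−A) ≈
  [   1.1301     0.4452     0.6507]
  [   0.0822     1.1233     0.4110]
  [   0.2740     0.4110     1.3699]
The output multiplier for sector j is the column-j sum of the Leontief inverse (I − A)⁻¹ = adj(I−A) / det(I−A).
Column A of adj(I−A): (0.3250, 0.8200, 0.3000); det(I−A) = 0.7300.
m_A = (0.3250 + 0.8200 + 0.3000) / 0.7300 = 1.445 / 0.7300 ≈ 1.979.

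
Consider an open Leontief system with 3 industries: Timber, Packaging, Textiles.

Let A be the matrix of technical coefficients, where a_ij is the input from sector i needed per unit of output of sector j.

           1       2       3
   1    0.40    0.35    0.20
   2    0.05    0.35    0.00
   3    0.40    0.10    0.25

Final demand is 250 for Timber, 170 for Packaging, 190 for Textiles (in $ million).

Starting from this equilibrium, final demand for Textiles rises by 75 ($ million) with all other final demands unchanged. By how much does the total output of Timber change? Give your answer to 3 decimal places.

Δx_1 = 43.070

I − A =
  [   0.60    -0.35    -0.20]
  [  -0.05     0.65     0.00]
  [  -0.40    -0.10     0.75]
Cofactors of I−A, C_ij = (−1)^(i+j)·(minor ij) (rows/columns in the sector order above):
  C_11 = (0.65)(0.75) − (0.00)(-0.10) = 0.4875
  C_12 = −[(-0.05)(0.75) − (0.00)(-0.40)] = 0.0375
  C_13 = (-0.05)(-0.10) − (0.65)(-0.40) = 0.2650
  C_21 = −[(-0.35)(0.75) − (-0.20)(-0.10)] = 0.2825
  C_22 = (0.60)(0.75) − (-0.20)(-0.40) = 0.3700
  C_23 = −[(0.60)(-0.10) − (-0.35)(-0.40)] = 0.2000
  C_31 = (-0.35)(0.00) − (-0.20)(0.65) = 0.1300
  C_32 = −[(0.60)(0.00) − (-0.20)(-0.05)] = 0.0100
  C_33 = (0.60)(0.65) − (-0.35)(-0.05) = 0.3725
det(I−A) = Σ_j (I−A)_1j·C_1j = (0.60)(0.4875) + (-0.35)(0.0375) + (-0.20)(0.2650) = 0.226375
adj(I−A) = Cᵀ =
  [ 0.4875   0.2825   0.1300]
  [ 0.0375   0.3700   0.0100]
  [ 0.2650   0.2000   0.3725]
(I − A)⁻¹ = adj(I−A) / det(I−A) ≈
  [   2.1535     1.2479     0.5743]
  [   0.1657     1.6345     0.0442]
  [   1.1706     0.8835     1.6455]
Δx = (I − A)⁻¹ Δd with Δd having +75 in the Textiles component and 0 elsewhere.
So Δx_1 = L_13 · (+75), where L_13 = adj(I−A)_13 / det(I−A) = 0.1300 / 0.226375.
Δx_1 = 0.1300 × (+75) / 0.226375 = 9.75 / 0.226375 ≈ 43.070.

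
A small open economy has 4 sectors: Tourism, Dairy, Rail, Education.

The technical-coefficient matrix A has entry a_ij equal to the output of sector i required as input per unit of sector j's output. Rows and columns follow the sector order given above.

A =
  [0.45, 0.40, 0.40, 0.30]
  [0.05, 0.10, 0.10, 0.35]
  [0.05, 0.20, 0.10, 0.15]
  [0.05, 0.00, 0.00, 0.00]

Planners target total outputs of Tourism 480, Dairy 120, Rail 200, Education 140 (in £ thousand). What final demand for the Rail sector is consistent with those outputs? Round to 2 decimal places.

I − A =
  [   0.55    -0.40    -0.40    -0.30]
  [  -0.05     0.90    -0.10    -0.35]
  [  -0.05    -0.20     0.90    -0.15]
  [  -0.05     0.00     0.00     1.00]
d = (I − A) x:
  d_1 = (+0.55)·480 + (-0.40)·120 + (-0.40)·200 + (-0.30)·140 = 94.00
  d_2 = (-0.05)·480 + (+0.90)·120 + (-0.10)·200 + (-0.35)·140 = 15.00
  d_3 = (-0.05)·480 + (-0.20)·120 + (+0.90)·200 + (-0.15)·140 = 111.00
  d_4 = (-0.05)·480 + (+0.00)·120 + (+0.00)·200 + (+1.00)·140 = 116.00

d_3 = 111.00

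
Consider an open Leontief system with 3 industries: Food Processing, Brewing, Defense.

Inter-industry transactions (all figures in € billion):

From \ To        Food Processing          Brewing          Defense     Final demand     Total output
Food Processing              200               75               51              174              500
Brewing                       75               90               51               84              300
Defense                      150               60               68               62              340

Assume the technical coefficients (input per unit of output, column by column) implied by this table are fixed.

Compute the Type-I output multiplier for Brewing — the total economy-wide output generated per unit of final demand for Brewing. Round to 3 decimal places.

m_2 = 3.572

Technical coefficients a_ij = z_ij / X_j:
  a_11 = 200/500 = 0.40, a_21 = 75/500 = 0.15, a_31 = 150/500 = 0.30
  a_12 = 75/300 = 0.25, a_22 = 90/300 = 0.30, a_32 = 60/300 = 0.20
  a_13 = 51/340 = 0.15, a_23 = 51/340 = 0.15, a_33 = 68/340 = 0.20
I − A =
  [   0.60    -0.25    -0.15]
  [  -0.15     0.70    -0.15]
  [  -0.30    -0.20     0.80]
Cofactors of I−A, C_ij = (−1)^(i+j)·(minor ij) (rows/columns in the sector order above):
  C_11 = (0.70)(0.80) − (-0.15)(-0.20) = 0.5300
  C_12 = −[(-0.15)(0.80) − (-0.15)(-0.30)] = 0.1650
  C_13 = (-0.15)(-0.20) − (0.70)(-0.30) = 0.2400
  C_21 = −[(-0.25)(0.80) − (-0.15)(-0.20)] = 0.2300
  C_22 = (0.60)(0.80) − (-0.15)(-0.30) = 0.4350
  C_23 = −[(0.60)(-0.20) − (-0.25)(-0.30)] = 0.1950
  C_31 = (-0.25)(-0.15) − (-0.15)(0.70) = 0.1425
  C_32 = −[(0.60)(-0.15) − (-0.15)(-0.15)] = 0.1125
  C_33 = (0.60)(0.70) − (-0.25)(-0.15) = 0.3825
det(I−A) = Σ_j (I−A)_1j·C_1j = (0.60)(0.5300) + (-0.25)(0.1650) + (-0.15)(0.2400) = 0.24075
adj(I−A) = Cᵀ =
  [ 0.5300   0.2300   0.1425]
  [ 0.1650   0.4350   0.1125]
  [ 0.2400   0.1950   0.3825]
(I − A)⁻¹ = adj(I−A) / det(I−A) ≈
  [   2.2015     0.9553     0.5919]
  [   0.6854     1.8069     0.4673]
  [   0.9969     0.8100     1.5888]
The output multiplier for sector j is the column-j sum of the Leontief inverse (I − A)⁻¹ = adj(I−A) / det(I−A).
Column 2 of adj(I−A): (0.2300, 0.4350, 0.1950); det(I−A) = 0.24075.
m_2 = (0.2300 + 0.4350 + 0.1950) / 0.24075 = 0.86 / 0.24075 ≈ 3.572.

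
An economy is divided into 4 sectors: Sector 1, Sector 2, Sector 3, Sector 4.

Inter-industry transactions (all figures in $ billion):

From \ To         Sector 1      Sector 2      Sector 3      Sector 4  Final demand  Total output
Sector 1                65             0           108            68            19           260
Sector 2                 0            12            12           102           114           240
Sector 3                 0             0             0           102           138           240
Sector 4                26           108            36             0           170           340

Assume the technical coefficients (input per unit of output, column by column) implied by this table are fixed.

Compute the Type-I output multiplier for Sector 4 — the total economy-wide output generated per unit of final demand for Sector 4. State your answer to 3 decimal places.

m_4 = 2.730

Technical coefficients a_ij = z_ij / X_j:
  a_11 = 65/260 = 0.25, a_21 = 0/260 = 0.00, a_31 = 0/260 = 0.00, a_41 = 26/260 = 0.10
  a_12 = 0/240 = 0.00, a_22 = 12/240 = 0.05, a_32 = 0/240 = 0.00, a_42 = 108/240 = 0.45
  a_13 = 108/240 = 0.45, a_23 = 12/240 = 0.05, a_33 = 0/240 = 0.00, a_43 = 36/240 = 0.15
  a_14 = 68/340 = 0.20, a_24 = 102/340 = 0.30, a_34 = 102/340 = 0.30, a_44 = 0/340 = 0.00
I − A =
  [   0.75     0.00    -0.45    -0.20]
  [   0.00     0.95    -0.05    -0.30]
  [   0.00     0.00     1.00    -0.30]
  [  -0.10    -0.45    -0.15     1.00]
Compute the cofactors C_ij = (−1)^(i+j)·(3×3 minor ij) of I−A; the adjugate is their transpose:
adj(I−A) = Cᵀ =
  [ 0.76550   0.15075   0.39975   0.31825]
  [ 0.03150   0.68275   0.08375   0.23625]
  [ 0.02850   0.10125   0.59225   0.21375]
  [ 0.09500   0.33750   0.16650   0.71250]
det(I−A) = Σ_j (I−A)_1j·C_1j = (0.75)(0.76550) + (0.00)(0.03150) + (-0.45)(0.02850) + (-0.20)(0.09500) = 0.5423
(I − A)⁻¹ = adj(I−A) / det(I−A) ≈
  [   1.4116     0.2780     0.7371     0.5869]
  [   0.0581     1.2590     0.1544     0.4356]
  [   0.0526     0.1867     1.0921     0.3942]
  [   0.1752     0.6223     0.3070     1.3138]
The output multiplier for sector j is the column-j sum of the Leontief inverse (I − A)⁻¹ = adj(I−A) / det(I−A).
Column 4 of adj(I−A): (0.31825, 0.23625, 0.21375, 0.71250); det(I−A) = 0.5423.
m_4 = (0.31825 + 0.23625 + 0.21375 + 0.71250) / 0.5423 = 1.48075 / 0.5423 ≈ 2.730.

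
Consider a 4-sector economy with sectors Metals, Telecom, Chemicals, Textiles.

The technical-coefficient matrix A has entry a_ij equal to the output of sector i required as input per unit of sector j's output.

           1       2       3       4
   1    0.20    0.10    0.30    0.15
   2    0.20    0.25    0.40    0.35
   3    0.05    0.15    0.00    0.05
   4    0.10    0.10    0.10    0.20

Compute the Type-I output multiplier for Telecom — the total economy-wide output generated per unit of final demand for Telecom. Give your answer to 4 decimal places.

m_2 = 2.7122

I − A =
  [   0.80    -0.10    -0.30    -0.15]
  [  -0.20     0.75    -0.40    -0.35]
  [  -0.05    -0.15     1.00    -0.05]
  [  -0.10    -0.10    -0.10     0.80]
Compute the cofactors C_ij = (−1)^(i+j)·(3×3 minor ij) of I−A; the adjugate is their transpose:
adj(I−A) = Cᵀ =
  [ 0.506000   0.134250   0.222250   0.167500]
  [ 0.213750   0.606750   0.339500   0.326750]
  [ 0.062250   0.103000   0.418250   0.082875]
  [ 0.097750   0.105500   0.122500   0.509750]
det(I−A) = Σ_j (I−A)_1j·C_1j = (0.80)(0.506000) + (-0.10)(0.213750) + (-0.30)(0.062250) + (-0.15)(0.097750) = 0.3500875
(I − A)⁻¹ = adj(I−A) / det(I−A) ≈
  [   1.44535     0.38348     0.63484     0.47845]
  [   0.61056     1.73314     0.96976     0.93334]
  [   0.17781     0.29421     1.19470     0.23673]
  [   0.27922     0.30135     0.34991     1.45606]
The output multiplier for sector j is the column-j sum of the Leontief inverse (I − A)⁻¹ = adj(I−A) / det(I−A).
Column 2 of adj(I−A): (0.134250, 0.606750, 0.103000, 0.105500); det(I−A) = 0.3500875.
m_2 = (0.134250 + 0.606750 + 0.103000 + 0.105500) / 0.3500875 = 0.9495 / 0.3500875 ≈ 2.7122.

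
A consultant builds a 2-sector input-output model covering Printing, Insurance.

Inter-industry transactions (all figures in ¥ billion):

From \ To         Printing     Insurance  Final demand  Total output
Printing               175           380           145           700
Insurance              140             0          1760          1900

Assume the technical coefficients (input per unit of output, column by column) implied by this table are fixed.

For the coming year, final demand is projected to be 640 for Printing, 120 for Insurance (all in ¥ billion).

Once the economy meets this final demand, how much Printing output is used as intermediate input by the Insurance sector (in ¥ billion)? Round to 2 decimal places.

Technical coefficients a_ij = z_ij / X_j:
  a_11 = 175/700 = 0.25, a_21 = 140/700 = 0.20
  a_12 = 380/1900 = 0.20, a_22 = 0/1900 = 0.00
I − A =
  [   0.75    -0.20]
  [  -0.20     1.00]
det(I−A) = (0.75)(1.00) − (-0.20)(-0.20) = 0.7100
adj(I−A) = [[1.00, 0.20], [0.20, 0.75]]
(I − A)⁻¹ = adj(I−A) / det(I−A) ≈
  [   1.4085     0.2817]
  [   0.2817     1.0563]
First solve x = (I − A)⁻¹ d = adj(I−A)·d / det(I−A); in particular x_2 = (0.20·640 + 0.75·120) / 0.7100 = 218.00 / 0.7100 ≈ 307.0423.
Intermediate flow from 1 to 2: z_12 = a_12 · x_2 = 0.20 × 218.00 / 0.7100 = 43.60 / 0.7100 ≈ 61.41.

z_12 = 61.41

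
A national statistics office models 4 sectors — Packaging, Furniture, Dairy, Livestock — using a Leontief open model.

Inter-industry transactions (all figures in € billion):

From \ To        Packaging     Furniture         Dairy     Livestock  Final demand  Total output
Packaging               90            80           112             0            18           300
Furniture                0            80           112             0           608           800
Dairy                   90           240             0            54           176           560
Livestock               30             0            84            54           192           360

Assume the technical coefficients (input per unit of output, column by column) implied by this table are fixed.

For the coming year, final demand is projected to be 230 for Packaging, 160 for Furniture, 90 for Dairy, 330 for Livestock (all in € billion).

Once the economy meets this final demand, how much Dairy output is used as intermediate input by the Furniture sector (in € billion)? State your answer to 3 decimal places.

Technical coefficients a_ij = z_ij / X_j:
  a_11 = 90/300 = 0.30, a_21 = 0/300 = 0.00, a_31 = 90/300 = 0.30, a_41 = 30/300 = 0.10
  a_12 = 80/800 = 0.10, a_22 = 80/800 = 0.10, a_32 = 240/800 = 0.30, a_42 = 0/800 = 0.00
  a_13 = 112/560 = 0.20, a_23 = 112/560 = 0.20, a_33 = 0/560 = 0.00, a_43 = 84/560 = 0.15
  a_14 = 0/360 = 0.00, a_24 = 0/360 = 0.00, a_34 = 54/360 = 0.15, a_44 = 54/360 = 0.15
I − A =
  [   0.70    -0.10    -0.20     0.00]
  [   0.00     0.90    -0.20     0.00]
  [  -0.30    -0.30     1.00    -0.15]
  [  -0.10     0.00    -0.15     0.85]
Compute the cofactors C_ij = (−1)^(i+j)·(3×3 minor ij) of I−A; the adjugate is their transpose:
adj(I−A) = Cᵀ =
  [ 0.69375   0.13375   0.17000   0.03000]
  [ 0.05400   0.52525   0.11900   0.02100]
  [ 0.24300   0.20550   0.53550   0.09450]
  [ 0.12450   0.05200   0.11450   0.52800]
det(I−A) = Σ_j (I−A)_1j·C_1j = (0.70)(0.69375) + (-0.10)(0.05400) + (-0.20)(0.24300) + (0.00)(0.12450) = 0.431625
(I − A)⁻¹ = adj(I−A) / det(I−A) ≈
  [   1.6073     0.3099     0.3939     0.0695]
  [   0.1251     1.2169     0.2757     0.0487]
  [   0.5630     0.4761     1.2407     0.2189]
  [   0.2884     0.1205     0.2653     1.2233]
First solve x = (I − A)⁻¹ d = adj(I−A)·d / det(I−A); in particular x_2 = (0.05400·230 + 0.52525·160 + 0.11900·90 + 0.02100·330) / 0.431625 = 114.10 / 0.431625 ≈ 264.34984.
Intermediate flow from 3 to 2: z_32 = a_32 · x_2 = 0.30 × 114.10 / 0.431625 = 34.23 / 0.431625 ≈ 79.305.

z_32 = 79.305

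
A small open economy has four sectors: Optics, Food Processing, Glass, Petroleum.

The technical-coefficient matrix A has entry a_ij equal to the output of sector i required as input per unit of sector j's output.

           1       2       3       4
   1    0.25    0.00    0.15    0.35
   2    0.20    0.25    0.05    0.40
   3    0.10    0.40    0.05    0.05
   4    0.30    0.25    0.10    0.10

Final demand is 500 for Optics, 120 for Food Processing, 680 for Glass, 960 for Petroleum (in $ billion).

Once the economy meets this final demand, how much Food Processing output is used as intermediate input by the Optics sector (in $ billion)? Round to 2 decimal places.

z_21 = 476.92

I − A =
  [   0.75     0.00    -0.15    -0.35]
  [  -0.20     0.75    -0.05    -0.40]
  [  -0.10    -0.40     0.95    -0.05]
  [  -0.30    -0.25    -0.10     0.90]
Compute the cofactors C_ij = (−1)^(i+j)·(3×3 minor ij) of I−A; the adjugate is their transpose:
adj(I−A) = Cᵀ =
  [ 0.507875   0.153000   0.116875   0.272000]
  [ 0.293250   0.518500   0.110500   0.350625]
  [ 0.191250   0.246125   0.335000   0.202375]
  [ 0.272000   0.222375   0.106875   0.496125]
det(I−A) = Σ_j (I−A)_1j·C_1j = (0.75)(0.507875) + (0.00)(0.293250) + (-0.15)(0.191250) + (-0.35)(0.272000) = 0.25701875
(I − A)⁻¹ = adj(I−A) / det(I−A) ≈
  [   1.9760     0.5953     0.4547     1.0583]
  [   1.1410     2.0174     0.4299     1.3642]
  [   0.7441     0.9576     1.3034     0.7874]
  [   1.0583     0.8652     0.4158     1.9303]
First solve x = (I − A)⁻¹ d = adj(I−A)·d / det(I−A); in particular x_1 = (0.507875·500 + 0.153000·120 + 0.116875·680 + 0.272000·960) / 0.25701875 = 612.8925 / 0.25701875 ≈ 2384.6217.
Intermediate flow from 2 to 1: z_21 = a_21 · x_1 = 0.20 × 612.8925 / 0.25701875 = 122.5785 / 0.25701875 ≈ 476.92.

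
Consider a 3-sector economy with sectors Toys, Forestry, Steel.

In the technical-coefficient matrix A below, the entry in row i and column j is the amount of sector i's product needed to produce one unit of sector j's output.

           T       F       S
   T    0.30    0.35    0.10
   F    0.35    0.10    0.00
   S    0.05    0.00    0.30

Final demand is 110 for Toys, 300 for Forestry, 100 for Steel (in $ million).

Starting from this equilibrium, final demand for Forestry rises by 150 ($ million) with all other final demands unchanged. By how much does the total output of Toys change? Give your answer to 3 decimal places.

Δx_T = 104.775

I − A =
  [   0.70    -0.35    -0.10]
  [  -0.35     0.90     0.00]
  [  -0.05     0.00     0.70]
Cofactors of I−A, C_ij = (−1)^(i+j)·(minor ij) (rows/columns in the sector order above):
  C_11 = (0.90)(0.70) − (0.00)(0.00) = 0.6300
  C_12 = −[(-0.35)(0.70) − (0.00)(-0.05)] = 0.2450
  C_13 = (-0.35)(0.00) − (0.90)(-0.05) = 0.0450
  C_21 = −[(-0.35)(0.70) − (-0.10)(0.00)] = 0.2450
  C_22 = (0.70)(0.70) − (-0.10)(-0.05) = 0.4850
  C_23 = −[(0.70)(0.00) − (-0.35)(-0.05)] = 0.0175
  C_31 = (-0.35)(0.00) − (-0.10)(0.90) = 0.0900
  C_32 = −[(0.70)(0.00) − (-0.10)(-0.35)] = 0.0350
  C_33 = (0.70)(0.90) − (-0.35)(-0.35) = 0.5075
det(I−A) = Σ_j (I−A)_1j·C_1j = (0.70)(0.6300) + (-0.35)(0.2450) + (-0.10)(0.0450) = 0.35075
adj(I−A) = Cᵀ =
  [ 0.6300   0.2450   0.0900]
  [ 0.2450   0.4850   0.0350]
  [ 0.0450   0.0175   0.5075]
(I − A)⁻¹ = adj(I−A) / det(I−A) ≈
  [   1.7962     0.6985     0.2566]
  [   0.6985     1.3828     0.0998]
  [   0.1283     0.0499     1.4469]
Δx = (I − A)⁻¹ Δd with Δd having +150 in the Forestry component and 0 elsewhere.
So Δx_T = L_TF · (+150), where L_TF = adj(I−A)_TF / det(I−A) = 0.2450 / 0.35075.
Δx_T = 0.2450 × (+150) / 0.35075 = 36.75 / 0.35075 ≈ 104.775.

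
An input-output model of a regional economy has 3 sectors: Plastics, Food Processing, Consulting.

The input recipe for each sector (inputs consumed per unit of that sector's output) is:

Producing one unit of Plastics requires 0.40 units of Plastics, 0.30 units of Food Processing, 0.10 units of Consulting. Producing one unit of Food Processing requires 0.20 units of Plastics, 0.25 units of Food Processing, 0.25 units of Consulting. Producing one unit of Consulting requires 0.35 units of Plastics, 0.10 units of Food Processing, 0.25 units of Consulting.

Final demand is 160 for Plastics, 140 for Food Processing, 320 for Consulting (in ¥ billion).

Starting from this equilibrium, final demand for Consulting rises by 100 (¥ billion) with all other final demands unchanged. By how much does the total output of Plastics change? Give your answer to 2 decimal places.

Δx_P = 126.68

I − A =
  [   0.60    -0.20    -0.35]
  [  -0.30     0.75    -0.10]
  [  -0.10    -0.25     0.75]
Cofactors of I−A, C_ij = (−1)^(i+j)·(minor ij) (rows/columns in the sector order above):
  C_11 = (0.75)(0.75) − (-0.10)(-0.25) = 0.5375
  C_12 = −[(-0.30)(0.75) − (-0.10)(-0.10)] = 0.2350
  C_13 = (-0.30)(-0.25) − (0.75)(-0.10) = 0.1500
  C_21 = −[(-0.20)(0.75) − (-0.35)(-0.25)] = 0.2375
  C_22 = (0.60)(0.75) − (-0.35)(-0.10) = 0.4150
  C_23 = −[(0.60)(-0.25) − (-0.20)(-0.10)] = 0.1700
  C_31 = (-0.20)(-0.10) − (-0.35)(0.75) = 0.2825
  C_32 = −[(0.60)(-0.10) − (-0.35)(-0.30)] = 0.1650
  C_33 = (0.60)(0.75) − (-0.20)(-0.30) = 0.3900
det(I−A) = Σ_j (I−A)_1j·C_1j = (0.60)(0.5375) + (-0.20)(0.2350) + (-0.35)(0.1500) = 0.2230
adj(I−A) = Cᵀ =
  [ 0.5375   0.2375   0.2825]
  [ 0.2350   0.4150   0.1650]
  [ 0.1500   0.1700   0.3900]
(I − A)⁻¹ = adj(I−A) / det(I−A) ≈
  [   2.4103     1.0650     1.2668]
  [   1.0538     1.8610     0.7399]
  [   0.6726     0.7623     1.7489]
Δx = (I − A)⁻¹ Δd with Δd having +100 in the Consulting component and 0 elsewhere.
So Δx_P = L_PC · (+100), where L_PC = adj(I−A)_PC / det(I−A) = 0.2825 / 0.2230.
Δx_P = 0.2825 × (+100) / 0.2230 = 28.25 / 0.2230 ≈ 126.68.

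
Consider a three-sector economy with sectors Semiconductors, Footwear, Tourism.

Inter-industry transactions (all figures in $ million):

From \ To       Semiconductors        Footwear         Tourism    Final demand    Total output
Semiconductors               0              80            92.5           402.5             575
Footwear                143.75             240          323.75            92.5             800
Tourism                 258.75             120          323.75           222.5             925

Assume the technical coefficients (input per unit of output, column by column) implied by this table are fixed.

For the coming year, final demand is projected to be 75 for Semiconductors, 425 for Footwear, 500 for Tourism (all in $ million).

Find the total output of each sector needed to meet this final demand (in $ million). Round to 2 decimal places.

x_S = 348.06, x_F = 1397.84, x_T = 1332.77

Technical coefficients a_ij = z_ij / X_j:
  a_SS = 0/575 = 0.00, a_FS = 143.75/575 = 0.25, a_TS = 258.75/575 = 0.45
  a_SF = 80/800 = 0.10, a_FF = 240/800 = 0.30, a_TF = 120/800 = 0.15
  a_ST = 92.5/925 = 0.10, a_FT = 323.75/925 = 0.35, a_TT = 323.75/925 = 0.35
I − A =
  [   1.00    -0.10    -0.10]
  [  -0.25     0.70    -0.35]
  [  -0.45    -0.15     0.65]
Cofactors of I−A, C_ij = (−1)^(i+j)·(minor ij) (rows/columns in the sector order above):
  C_11 = (0.70)(0.65) − (-0.35)(-0.15) = 0.4025
  C_12 = −[(-0.25)(0.65) − (-0.35)(-0.45)] = 0.3200
  C_13 = (-0.25)(-0.15) − (0.70)(-0.45) = 0.3525
  C_21 = −[(-0.10)(0.65) − (-0.10)(-0.15)] = 0.0800
  C_22 = (1.00)(0.65) − (-0.10)(-0.45) = 0.6050
  C_23 = −[(1.00)(-0.15) − (-0.10)(-0.45)] = 0.1950
  C_31 = (-0.10)(-0.35) − (-0.10)(0.70) = 0.1050
  C_32 = −[(1.00)(-0.35) − (-0.10)(-0.25)] = 0.3750
  C_33 = (1.00)(0.70) − (-0.10)(-0.25) = 0.6750
det(I−A) = Σ_j (I−A)_1j·C_1j = (1.00)(0.4025) + (-0.10)(0.3200) + (-0.10)(0.3525) = 0.33525
adj(I−A) = Cᵀ =
  [ 0.4025   0.0800   0.1050]
  [ 0.3200   0.6050   0.3750]
  [ 0.3525   0.1950   0.6750]
(I − A)⁻¹ = adj(I−A) / det(I−A) ≈
  [   1.2006     0.2386     0.3132]
  [   0.9545     1.8046     1.1186]
  [   1.0515     0.5817     2.0134]
x = (I − A)⁻¹ d = adj(I−A)·d / det(I−A), with det(I−A) = 0.33525:
  x_S = (0.4025·75 + 0.0800·425 + 0.1050·500) / 0.33525 = 116.6875 / 0.33525 ≈ 348.06
  x_F = (0.3200·75 + 0.6050·425 + 0.3750·500) / 0.33525 = 468.625 / 0.33525 ≈ 1397.84
  x_T = (0.3525·75 + 0.1950·425 + 0.6750·500) / 0.33525 = 446.8125 / 0.33525 ≈ 1332.77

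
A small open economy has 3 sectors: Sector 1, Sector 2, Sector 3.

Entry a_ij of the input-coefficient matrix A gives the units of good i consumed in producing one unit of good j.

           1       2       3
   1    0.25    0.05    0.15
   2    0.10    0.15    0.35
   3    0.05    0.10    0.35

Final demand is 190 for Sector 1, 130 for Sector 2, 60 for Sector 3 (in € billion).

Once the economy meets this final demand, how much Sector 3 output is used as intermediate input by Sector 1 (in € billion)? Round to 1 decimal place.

I − A =
  [   0.75    -0.05    -0.15]
  [  -0.10     0.85    -0.35]
  [  -0.05    -0.10     0.65]
Cofactors of I−A, C_ij = (−1)^(i+j)·(minor ij) (rows/columns in the sector order above):
  C_11 = (0.85)(0.65) − (-0.35)(-0.10) = 0.5175
  C_12 = −[(-0.10)(0.65) − (-0.35)(-0.05)] = 0.0825
  C_13 = (-0.10)(-0.10) − (0.85)(-0.05) = 0.0525
  C_21 = −[(-0.05)(0.65) − (-0.15)(-0.10)] = 0.0475
  C_22 = (0.75)(0.65) − (-0.15)(-0.05) = 0.4800
  C_23 = −[(0.75)(-0.10) − (-0.05)(-0.05)] = 0.0775
  C_31 = (-0.05)(-0.35) − (-0.15)(0.85) = 0.1450
  C_32 = −[(0.75)(-0.35) − (-0.15)(-0.10)] = 0.2775
  C_33 = (0.75)(0.85) − (-0.05)(-0.10) = 0.6325
det(I−A) = Σ_j (I−A)_1j·C_1j = (0.75)(0.5175) + (-0.05)(0.0825) + (-0.15)(0.0525) = 0.376125
adj(I−A) = Cᵀ =
  [ 0.5175   0.0475   0.1450]
  [ 0.0825   0.4800   0.2775]
  [ 0.0525   0.0775   0.6325]
(I − A)⁻¹ = adj(I−A) / det(I−A) ≈
  [   1.3759     0.1263     0.3855]
  [   0.2193     1.2762     0.7378]
  [   0.1396     0.2060     1.6816]
First solve x = (I − A)⁻¹ d = adj(I−A)·d / det(I−A); in particular x_1 = (0.5175·190 + 0.0475·130 + 0.1450·60) / 0.376125 = 113.20 / 0.376125 ≈ 300.964.
Intermediate flow from 3 to 1: z_31 = a_31 · x_1 = 0.05 × 113.20 / 0.376125 = 5.66 / 0.376125 ≈ 15.0.

z_31 = 15.0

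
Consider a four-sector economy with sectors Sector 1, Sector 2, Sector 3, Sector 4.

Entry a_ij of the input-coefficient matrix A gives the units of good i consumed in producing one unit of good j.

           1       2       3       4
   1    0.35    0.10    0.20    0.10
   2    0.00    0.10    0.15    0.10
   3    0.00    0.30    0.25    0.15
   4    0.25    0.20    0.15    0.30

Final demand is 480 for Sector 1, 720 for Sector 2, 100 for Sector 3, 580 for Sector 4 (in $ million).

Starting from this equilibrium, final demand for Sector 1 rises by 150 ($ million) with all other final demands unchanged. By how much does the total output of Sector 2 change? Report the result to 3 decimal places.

I − A =
  [   0.65    -0.10    -0.20    -0.10]
  [   0.00     0.90    -0.15    -0.10]
  [   0.00    -0.30     0.75    -0.15]
  [  -0.25    -0.20    -0.15     0.70]
Compute the cofactors C_ij = (−1)^(i+j)·(3×3 minor ij) of I−A; the adjugate is their transpose:
adj(I−A) = Cᵀ =
  [ 0.396750   0.117750   0.150500   0.105750]
  [ 0.024375   0.300375   0.079250   0.063375]
  [ 0.041250   0.152250   0.371500   0.107250]
  [ 0.157500   0.160500   0.156000   0.409500]
det(I−A) = Σ_j (I−A)_1j·C_1j = (0.65)(0.396750) + (-0.10)(0.024375) + (-0.20)(0.041250) + (-0.10)(0.157500) = 0.23145
(I − A)⁻¹ = adj(I−A) / det(I−A) ≈
  [   1.7142     0.5087     0.6502     0.4569]
  [   0.1053     1.2978     0.3424     0.2738]
  [   0.1782     0.6578     1.6051     0.4634]
  [   0.6805     0.6935     0.6740     1.7693]
Δx = (I − A)⁻¹ Δd with Δd having +150 in the Sector 1 component and 0 elsewhere.
So Δx_2 = L_21 · (+150), where L_21 = adj(I−A)_21 / det(I−A) = 0.024375 / 0.23145.
Δx_2 = 0.024375 × (+150) / 0.23145 = 3.65625 / 0.23145 ≈ 15.797.

Δx_2 = 15.797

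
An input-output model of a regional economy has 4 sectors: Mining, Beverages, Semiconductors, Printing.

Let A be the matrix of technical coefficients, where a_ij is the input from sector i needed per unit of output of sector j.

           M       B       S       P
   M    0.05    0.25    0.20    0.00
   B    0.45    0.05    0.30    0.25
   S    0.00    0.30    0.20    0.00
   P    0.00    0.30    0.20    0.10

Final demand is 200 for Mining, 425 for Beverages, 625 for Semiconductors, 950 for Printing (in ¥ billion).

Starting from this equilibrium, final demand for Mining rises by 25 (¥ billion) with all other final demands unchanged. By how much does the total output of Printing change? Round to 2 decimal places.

Δx_P = 8.52

I − A =
  [   0.95    -0.25    -0.20     0.00]
  [  -0.45     0.95    -0.30    -0.25]
  [   0.00    -0.30     0.80     0.00]
  [   0.00    -0.30    -0.20     0.90]
Compute the cofactors C_ij = (−1)^(i+j)·(3×3 minor ij) of I−A; the adjugate is their transpose:
adj(I−A) = Cᵀ =
  [ 0.52800   0.23400   0.23600   0.06500]
  [ 0.32400   0.68400   0.38500   0.19000]
  [ 0.12150   0.25650   0.63975   0.07125]
  [ 0.13500   0.28500   0.27050   0.51950]
det(I−A) = Σ_j (I−A)_1j·C_1j = (0.95)(0.52800) + (-0.25)(0.32400) + (-0.20)(0.12150) + (0.00)(0.13500) = 0.3963
(I − A)⁻¹ = adj(I−A) / det(I−A) ≈
  [   1.3323     0.5905     0.5955     0.1640]
  [   0.8176     1.7260     0.9715     0.4794]
  [   0.3066     0.6472     1.6143     0.1798]
  [   0.3407     0.7192     0.6826     1.3109]
Δx = (I − A)⁻¹ Δd with Δd having +25 in the Mining component and 0 elsewhere.
So Δx_P = L_PM · (+25), where L_PM = adj(I−A)_PM / det(I−A) = 0.13500 / 0.3963.
Δx_P = 0.13500 × (+25) / 0.3963 = 3.375 / 0.3963 ≈ 8.52.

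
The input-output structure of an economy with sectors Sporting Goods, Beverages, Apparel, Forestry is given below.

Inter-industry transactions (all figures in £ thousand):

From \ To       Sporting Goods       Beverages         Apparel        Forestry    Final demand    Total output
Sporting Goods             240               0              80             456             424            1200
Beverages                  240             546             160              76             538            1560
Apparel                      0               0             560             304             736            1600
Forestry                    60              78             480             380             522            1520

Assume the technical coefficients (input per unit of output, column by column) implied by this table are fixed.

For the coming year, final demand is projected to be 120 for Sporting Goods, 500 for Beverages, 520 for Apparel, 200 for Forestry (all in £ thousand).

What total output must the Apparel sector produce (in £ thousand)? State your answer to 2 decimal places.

x_3 = 1044.74

Technical coefficients a_ij = z_ij / X_j:
  a_11 = 240/1200 = 0.20, a_21 = 240/1200 = 0.20, a_31 = 0/1200 = 0.00, a_41 = 60/1200 = 0.05
  a_12 = 0/1560 = 0.00, a_22 = 546/1560 = 0.35, a_32 = 0/1560 = 0.00, a_42 = 78/1560 = 0.05
  a_13 = 80/1600 = 0.05, a_23 = 160/1600 = 0.10, a_33 = 560/1600 = 0.35, a_43 = 480/1600 = 0.30
  a_14 = 456/1520 = 0.30, a_24 = 76/1520 = 0.05, a_34 = 304/1520 = 0.20, a_44 = 380/1520 = 0.25
I − A =
  [   0.80     0.00    -0.05    -0.30]
  [  -0.20     0.65    -0.10    -0.05]
  [   0.00     0.00     0.65    -0.20]
  [  -0.05    -0.05    -0.30     0.75]
Compute the cofactors C_ij = (−1)^(i+j)·(3×3 minor ij) of I−A; the adjugate is their transpose:
adj(I−A) = Cᵀ =
  [ 0.275250   0.010250   0.084250   0.133250]
  [ 0.088125   0.331750   0.096125   0.083000]
  [ 0.008500   0.008000   0.375250   0.104000]
  [ 0.027625   0.026000   0.162125   0.338000]
det(I−A) = Σ_j (I−A)_1j·C_1j = (0.80)(0.275250) + (0.00)(0.088125) + (-0.05)(0.008500) + (-0.30)(0.027625) = 0.2114875
(I − A)⁻¹ = adj(I−A) / det(I−A) ≈
  [   1.3015     0.0485     0.3984     0.6301]
  [   0.4167     1.5687     0.4545     0.3925]
  [   0.0402     0.0378     1.7743     0.4918]
  [   0.1306     0.1229     0.7666     1.5982]
x = (I − A)⁻¹ d = adj(I−A)·d / det(I−A), with det(I−A) = 0.2114875:
  x_1 = (0.275250·120 + 0.010250·500 + 0.084250·520 + 0.133250·200) / 0.2114875 = 108.615 / 0.2114875 ≈ 513.58
  x_2 = (0.088125·120 + 0.331750·500 + 0.096125·520 + 0.083000·200) / 0.2114875 = 243.035 / 0.2114875 ≈ 1149.17
  x_3 = (0.008500·120 + 0.008000·500 + 0.375250·520 + 0.104000·200) / 0.2114875 = 220.95 / 0.2114875 ≈ 1044.74
  x_4 = (0.027625·120 + 0.026000·500 + 0.162125·520 + 0.338000·200) / 0.2114875 = 168.22 / 0.2114875 ≈ 795.41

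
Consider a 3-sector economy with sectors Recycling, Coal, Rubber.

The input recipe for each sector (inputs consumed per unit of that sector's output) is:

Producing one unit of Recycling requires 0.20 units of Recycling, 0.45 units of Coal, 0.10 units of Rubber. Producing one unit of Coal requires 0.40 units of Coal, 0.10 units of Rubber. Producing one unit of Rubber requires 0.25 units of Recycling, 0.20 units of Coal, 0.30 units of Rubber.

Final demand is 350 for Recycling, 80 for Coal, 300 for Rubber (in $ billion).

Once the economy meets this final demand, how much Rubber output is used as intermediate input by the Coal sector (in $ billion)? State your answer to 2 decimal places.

I − A =
  [   0.80     0.00    -0.25]
  [  -0.45     0.60    -0.20]
  [  -0.10    -0.10     0.70]
Cofactors of I−A, C_ij = (−1)^(i+j)·(minor ij) (rows/columns in the sector order above):
  C_11 = (0.60)(0.70) − (-0.20)(-0.10) = 0.4000
  C_12 = −[(-0.45)(0.70) − (-0.20)(-0.10)] = 0.3350
  C_13 = (-0.45)(-0.10) − (0.60)(-0.10) = 0.1050
  C_21 = −[(0.00)(0.70) − (-0.25)(-0.10)] = 0.0250
  C_22 = (0.80)(0.70) − (-0.25)(-0.10) = 0.5350
  C_23 = −[(0.80)(-0.10) − (0.00)(-0.10)] = 0.0800
  C_31 = (0.00)(-0.20) − (-0.25)(0.60) = 0.1500
  C_32 = −[(0.80)(-0.20) − (-0.25)(-0.45)] = 0.2725
  C_33 = (0.80)(0.60) − (0.00)(-0.45) = 0.4800
det(I−A) = Σ_j (I−A)_1j·C_1j = (0.80)(0.4000) + (0.00)(0.3350) + (-0.25)(0.1050) = 0.29375
adj(I−A) = Cᵀ =
  [ 0.4000   0.0250   0.1500]
  [ 0.3350   0.5350   0.2725]
  [ 0.1050   0.0800   0.4800]
(I − A)⁻¹ = adj(I−A) / det(I−A) ≈
  [   1.3617     0.0851     0.5106]
  [   1.1404     1.8213     0.9277]
  [   0.3574     0.2723     1.6340]
First solve x = (I − A)⁻¹ d = adj(I−A)·d / det(I−A); in particular x_2 = (0.3350·350 + 0.5350·80 + 0.2725·300) / 0.29375 = 241.80 / 0.29375 ≈ 823.1489.
Intermediate flow from 3 to 2: z_32 = a_32 · x_2 = 0.10 × 241.80 / 0.29375 = 24.18 / 0.29375 ≈ 82.31.

z_32 = 82.31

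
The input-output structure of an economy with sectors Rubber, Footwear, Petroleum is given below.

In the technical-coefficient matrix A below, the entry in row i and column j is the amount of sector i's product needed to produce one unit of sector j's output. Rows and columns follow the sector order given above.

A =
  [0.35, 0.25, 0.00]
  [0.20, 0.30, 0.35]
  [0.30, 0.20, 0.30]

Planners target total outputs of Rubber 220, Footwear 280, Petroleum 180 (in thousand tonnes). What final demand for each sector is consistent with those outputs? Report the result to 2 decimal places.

I − A =
  [   0.65    -0.25     0.00]
  [  -0.20     0.70    -0.35]
  [  -0.30    -0.20     0.70]
d = (I − A) x:
  d_1 = (+0.65)·220 + (-0.25)·280 + (+0.00)·180 = 73.00
  d_2 = (-0.20)·220 + (+0.70)·280 + (-0.35)·180 = 89.00
  d_3 = (-0.30)·220 + (-0.20)·280 + (+0.70)·180 = 4.00

d_1 = 73.00, d_2 = 89.00, d_3 = 4.00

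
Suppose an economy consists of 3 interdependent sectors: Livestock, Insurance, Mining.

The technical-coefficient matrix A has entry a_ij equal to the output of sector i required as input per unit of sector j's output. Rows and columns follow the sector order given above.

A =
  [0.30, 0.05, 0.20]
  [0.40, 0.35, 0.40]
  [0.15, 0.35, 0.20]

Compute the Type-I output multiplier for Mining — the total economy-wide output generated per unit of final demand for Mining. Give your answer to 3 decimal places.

m_M = 4.737

I − A =
  [   0.70    -0.05    -0.20]
  [  -0.40     0.65    -0.40]
  [  -0.15    -0.35     0.80]
Cofactors of I−A, C_ij = (−1)^(i+j)·(minor ij) (rows/columns in the sector order above):
  C_11 = (0.65)(0.80) − (-0.40)(-0.35) = 0.3800
  C_12 = −[(-0.40)(0.80) − (-0.40)(-0.15)] = 0.3800
  C_13 = (-0.40)(-0.35) − (0.65)(-0.15) = 0.2375
  C_21 = −[(-0.05)(0.80) − (-0.20)(-0.35)] = 0.1100
  C_22 = (0.70)(0.80) − (-0.20)(-0.15) = 0.5300
  C_23 = −[(0.70)(-0.35) − (-0.05)(-0.15)] = 0.2525
  C_31 = (-0.05)(-0.40) − (-0.20)(0.65) = 0.1500
  C_32 = −[(0.70)(-0.40) − (-0.20)(-0.40)] = 0.3600
  C_33 = (0.70)(0.65) − (-0.05)(-0.40) = 0.4350
det(I−A) = Σ_j (I−A)_1j·C_1j = (0.70)(0.3800) + (-0.05)(0.3800) + (-0.20)(0.2375) = 0.1995
adj(I−A) = Cᵀ =
  [ 0.3800   0.1100   0.1500]
  [ 0.3800   0.5300   0.3600]
  [ 0.2375   0.2525   0.4350]
(I − A)⁻¹ = adj(I−A) / det(I−A) ≈
  [   1.9048     0.5514     0.7519]
  [   1.9048     2.6566     1.8045]
  [   1.1905     1.2657     2.1805]
The output multiplier for sector j is the column-j sum of the Leontief inverse (I − A)⁻¹ = adj(I−A) / det(I−A).
Column M of adj(I−A): (0.1500, 0.3600, 0.4350); det(I−A) = 0.1995.
m_M = (0.1500 + 0.3600 + 0.4350) / 0.1995 = 0.945 / 0.1995 ≈ 4.737.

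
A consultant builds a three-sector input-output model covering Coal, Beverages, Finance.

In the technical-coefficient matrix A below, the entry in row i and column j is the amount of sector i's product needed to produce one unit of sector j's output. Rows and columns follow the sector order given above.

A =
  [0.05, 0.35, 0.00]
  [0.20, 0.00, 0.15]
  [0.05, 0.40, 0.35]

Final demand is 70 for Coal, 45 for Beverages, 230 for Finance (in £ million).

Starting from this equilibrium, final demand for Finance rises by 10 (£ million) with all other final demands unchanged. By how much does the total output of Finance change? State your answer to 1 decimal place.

I − A =
  [   0.95    -0.35     0.00]
  [  -0.20     1.00    -0.15]
  [  -0.05    -0.40     0.65]
Cofactors of I−A, C_ij = (−1)^(i+j)·(minor ij) (rows/columns in the sector order above):
  C_11 = (1.00)(0.65) − (-0.15)(-0.40) = 0.5900
  C_12 = −[(-0.20)(0.65) − (-0.15)(-0.05)] = 0.1375
  C_13 = (-0.20)(-0.40) − (1.00)(-0.05) = 0.1300
  C_21 = −[(-0.35)(0.65) − (0.00)(-0.40)] = 0.2275
  C_22 = (0.95)(0.65) − (0.00)(-0.05) = 0.6175
  C_23 = −[(0.95)(-0.40) − (-0.35)(-0.05)] = 0.3975
  C_31 = (-0.35)(-0.15) − (0.00)(1.00) = 0.0525
  C_32 = −[(0.95)(-0.15) − (0.00)(-0.20)] = 0.1425
  C_33 = (0.95)(1.00) − (-0.35)(-0.20) = 0.8800
det(I−A) = Σ_j (I−A)_1j·C_1j = (0.95)(0.5900) + (-0.35)(0.1375) + (0.00)(0.1300) = 0.512375
adj(I−A) = Cᵀ =
  [ 0.5900   0.2275   0.0525]
  [ 0.1375   0.6175   0.1425]
  [ 0.1300   0.3975   0.8800]
(I − A)⁻¹ = adj(I−A) / det(I−A) ≈
  [   1.1515     0.4440     0.1025]
  [   0.2684     1.2052     0.2781]
  [   0.2537     0.7758     1.7175]
Δx = (I − A)⁻¹ Δd with Δd having +10 in the Finance component and 0 elsewhere.
So Δx_F = L_FF · (+10), where L_FF = adj(I−A)_FF / det(I−A) = 0.8800 / 0.512375.
Δx_F = 0.8800 × (+10) / 0.512375 = 8.80 / 0.512375 ≈ 17.2.

Δx_F = 17.2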